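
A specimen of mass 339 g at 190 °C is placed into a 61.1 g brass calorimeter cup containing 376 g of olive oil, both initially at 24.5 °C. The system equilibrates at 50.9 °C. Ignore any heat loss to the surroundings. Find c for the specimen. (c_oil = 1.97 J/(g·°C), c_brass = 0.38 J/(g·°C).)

Energy conservation, ΣQ = 0:
339×c×(50.9 − 190) + 376×1.97×(50.9 − 24.5) + 61.1×0.38×(50.9 − 24.5) = 0
-47155 c = -20168
c = -20168/-47155 ≈ 0.4277 J/(g·°C)

c ≈ 0.428 J/(g·°C)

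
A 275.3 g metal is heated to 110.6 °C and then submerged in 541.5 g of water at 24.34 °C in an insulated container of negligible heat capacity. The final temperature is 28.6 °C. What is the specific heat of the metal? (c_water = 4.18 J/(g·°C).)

c ≈ 0.427 J/(g·°C)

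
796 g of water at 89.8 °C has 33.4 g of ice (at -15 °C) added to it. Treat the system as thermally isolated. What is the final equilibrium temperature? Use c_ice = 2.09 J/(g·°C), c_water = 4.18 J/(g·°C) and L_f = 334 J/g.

Conservation of energy gives ΣQ = 0:
warm ice to 0 °C: 33.4×2.09×(0 − (-15)) = 1047.1
  fusion: m_ice L_f = 33.4×334 = 11156
  warm the meltwater: 139.61 T
  water: 3327.3(T − 89.8)
3466.9 T = 298790 − 12203 = 286587
T ≈ 82.66 °C — above 0 °C, consistent with complete melting.

T_f ≈ 82.7 °C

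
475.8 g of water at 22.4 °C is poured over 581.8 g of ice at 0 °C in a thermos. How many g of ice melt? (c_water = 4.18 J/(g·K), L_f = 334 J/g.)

Heat available from the water dropping to 0 °C: 475.8·4.18·22.4 = 44550 J.
Melting all 581.8 g of ice would need 581.8·334 = 194321 J.
Since 44550 < 194321 J, not all the ice melts; equilibrium is at 0 °C.
m_melt = 44550 / L_f = 133.4 g.

m_melted ≈ 133 g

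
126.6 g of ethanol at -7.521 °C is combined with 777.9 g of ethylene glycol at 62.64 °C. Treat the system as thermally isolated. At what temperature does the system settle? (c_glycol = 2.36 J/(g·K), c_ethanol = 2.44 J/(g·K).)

Heat gained plus heat lost sum to zero:
777.9*2.36*(T − 62.64) + 126.6*2.44*(T − (-7.521)) = 0
1835.8(T − 62.64) + 308.9(T − (-7.521)) = 0
(1835.8 + 308.9) T = 1835.8*62.64 + 308.9*(-7.521)
T = 112674/2144.7 ≈ 52.53 °C

T_f ≈ 52.5 °C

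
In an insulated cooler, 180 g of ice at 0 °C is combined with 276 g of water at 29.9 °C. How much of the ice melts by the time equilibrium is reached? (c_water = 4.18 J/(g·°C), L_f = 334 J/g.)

m_melted ≈ 103 g

Cooling the water to 0 °C releases 276×4.18×29.9 = 34495 J.
Melting all 180 g of ice would need 180×334 = 60120 J.
That's not enough to melt it all — equilibrium is at 0 °C with ice remaining.
Mass melted = 34495/334 ≈ 103.3 g.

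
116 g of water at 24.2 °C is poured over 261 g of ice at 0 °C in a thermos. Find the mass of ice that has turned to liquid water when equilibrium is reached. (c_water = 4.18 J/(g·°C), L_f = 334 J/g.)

m_melted ≈ 35.1 g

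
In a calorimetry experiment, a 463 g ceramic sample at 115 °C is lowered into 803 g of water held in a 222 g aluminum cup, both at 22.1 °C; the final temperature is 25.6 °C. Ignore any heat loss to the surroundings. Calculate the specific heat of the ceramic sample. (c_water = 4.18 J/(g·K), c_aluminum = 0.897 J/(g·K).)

c ≈ 0.301 J/(g·K)

Setting the total heat transfer to zero:
463·c·(25.6 − 115) + 803·4.18·(25.6 − 22.1) + 222·0.897·(25.6 − 22.1) = 0
-41392 c = -12445
c = -12445/-41392 ≈ 0.3007 J/(g·K)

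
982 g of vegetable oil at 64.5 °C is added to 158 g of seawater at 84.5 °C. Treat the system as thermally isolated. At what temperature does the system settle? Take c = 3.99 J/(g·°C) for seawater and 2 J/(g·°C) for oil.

Set heat shed by the hot body equal to heat absorbed by the cold body:
158*3.99*(84.5 − T) = 982*2*(T − 64.5)
630.42(84.5 − T) = 1964(T − 64.5)
2594.4 T = 179948  ⇒  T ≈ 69.36 °C

T_f ≈ 69.4 °C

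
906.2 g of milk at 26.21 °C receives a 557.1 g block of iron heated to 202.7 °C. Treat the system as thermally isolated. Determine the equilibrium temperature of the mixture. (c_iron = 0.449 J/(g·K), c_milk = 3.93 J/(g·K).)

T_f ≈ 37.8 °C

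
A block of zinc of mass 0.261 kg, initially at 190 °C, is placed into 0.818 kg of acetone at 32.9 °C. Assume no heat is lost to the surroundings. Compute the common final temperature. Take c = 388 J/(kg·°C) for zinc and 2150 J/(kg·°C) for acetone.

T_f ≈ 41.5 °C

|Q_zinc| = |Q_acetone|:
0.261*388*(190 − T) = 0.818*2150*(T − 32.9)
101.27(190 − T) = 1758.7(T − 32.9)
1860 T = 77102  ⇒  T ≈ 41.45 °C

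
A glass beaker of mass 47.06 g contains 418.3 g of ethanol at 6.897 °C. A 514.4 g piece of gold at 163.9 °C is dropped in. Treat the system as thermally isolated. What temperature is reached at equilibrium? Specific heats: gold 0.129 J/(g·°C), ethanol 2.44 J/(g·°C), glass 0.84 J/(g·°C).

T_f ≈ 16.1 °C

Let T be the final temperature. ΣQ_i = 0:
514.4*0.129*(T − 163.9) + 418.3*2.44*(T − 6.897) + 47.06*0.84*(T − 6.897) = 0
66.36(T − 163.9) + 1020.7(T − 6.897) + 39.53(T − 6.897) = 0
(66.36 + 1020.7 + 39.53) T = 66.36*163.9 + 1020.7*6.897 + 39.53*6.897
T ≈ 16.15 °C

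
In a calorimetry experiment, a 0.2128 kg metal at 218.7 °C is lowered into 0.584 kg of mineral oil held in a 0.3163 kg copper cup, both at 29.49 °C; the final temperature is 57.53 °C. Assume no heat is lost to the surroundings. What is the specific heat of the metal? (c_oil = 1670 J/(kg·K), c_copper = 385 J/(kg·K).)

Heat gained plus heat lost sum to zero:
0.2128×c×(57.53 − 218.7) + 0.584×1670×(57.53 − 29.49) + 0.3163×385×(57.53 − 29.49) = 0
-34.3 c = -30761
c = -30761/-34.3 ≈ 896.9 J/(kg·K)

c ≈ 897 J/(kg·K)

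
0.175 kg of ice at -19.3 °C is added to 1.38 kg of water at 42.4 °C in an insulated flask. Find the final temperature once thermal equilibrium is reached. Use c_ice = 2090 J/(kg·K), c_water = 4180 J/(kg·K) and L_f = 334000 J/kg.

Net heat exchanged in the isolated system is zero:
ice -19.3→0 °C: 0.175×2090×19.3 = 7059; fusion: m_ice L_f = 0.175×334000 = 58450; meltwater 0→T: 0.175×4180×T = 731.5 T; water cools: 1.38×4180×(T − 42.4) = 5768.4(T − 42.4)
6499.9 T = 244580 − 65509 = 179071
T ≈ 27.55 °C (positive, so assuming full melt was valid).

T_f ≈ 27.5 °C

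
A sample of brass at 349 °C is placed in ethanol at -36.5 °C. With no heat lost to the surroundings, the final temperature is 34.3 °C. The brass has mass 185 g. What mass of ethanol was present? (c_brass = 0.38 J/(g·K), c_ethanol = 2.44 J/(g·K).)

|Q_brass| = |Q_ethanol|:
185·0.38·(349 − 34.3) = m·2.44·(34.3 − (-36.5))
172.75 m = 22123  ⇒  m ≈ 128.1 g

m ≈ 128 g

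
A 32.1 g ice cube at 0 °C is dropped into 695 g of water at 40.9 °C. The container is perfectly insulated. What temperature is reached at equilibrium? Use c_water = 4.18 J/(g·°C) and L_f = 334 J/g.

Net heat exchanged in the isolated system is zero:
latent heat to melt: 32.1×334 = 10721
  meltwater 0→T: 32.1×4.18×T = 134.18 T
  water cools: 695×4.18×(T − 40.9) = 2905.1(T − 40.9)
3039.3 T = 118819 − 10721 = 108097
T ≈ 35.57 °C. Since T > 0 °C, the all-ice-melts assumption holds.

T_f ≈ 35.6 °C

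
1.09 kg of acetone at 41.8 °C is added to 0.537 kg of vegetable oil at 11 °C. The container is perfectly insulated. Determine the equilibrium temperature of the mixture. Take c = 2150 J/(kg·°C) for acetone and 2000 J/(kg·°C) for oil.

Let T be the final temperature. ΣQ_i = 0:
1.09×2150×(T − 41.8) + 0.537×2000×(T − 11) = 0
2343.5(T − 41.8) + 1074(T − 11) = 0
(2343.5 + 1074) T = 2343.5×41.8 + 1074×11
T = 109772 / 3417.5 = 32.1 °C

T_f ≈ 32.1 °C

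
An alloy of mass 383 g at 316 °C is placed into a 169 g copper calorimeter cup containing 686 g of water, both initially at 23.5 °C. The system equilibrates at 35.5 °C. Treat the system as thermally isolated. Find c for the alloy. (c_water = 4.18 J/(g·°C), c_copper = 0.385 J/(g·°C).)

c ≈ 0.328 J/(g·°C)

Net heat exchanged in the isolated system is zero:
383×c×(35.5 − 316) + 686×4.18×(35.5 − 23.5) + 169×0.385×(35.5 − 23.5) = 0
-107432 c = -35191
c = -35191/-107432 ≈ 0.3276 J/(g·°C)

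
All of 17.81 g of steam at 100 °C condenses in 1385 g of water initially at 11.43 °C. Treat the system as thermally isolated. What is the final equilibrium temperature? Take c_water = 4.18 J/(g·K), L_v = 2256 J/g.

T_f ≈ 19.4 °C

Taking heat into each body as positive, Σ m c ΔT = 0:
condense steam: −17.81×2256 = −40179; condensate cools 100→T: 17.81×4.18×(T − 100) = 74.45(T − 100); water warms: 1385×4.18×(T − 11.43) = 5789.3(T − 11.43)
5863.7 T = 40179 + 7444.6 + 66172 = 113796
T ≈ 19.41 °C (< 100 °C, so full condensation is consistent).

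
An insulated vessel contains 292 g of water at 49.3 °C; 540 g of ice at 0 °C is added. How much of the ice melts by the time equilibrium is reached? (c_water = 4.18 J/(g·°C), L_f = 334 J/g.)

Cooling the water to 0 °C releases 292·4.18·49.3 = 60174 J.
Melting all 540 g of ice would need 540·334 = 180360 J.
Since 60174 < 180360 J, not all the ice melts; equilibrium is at 0 °C.
Mass melted = 60174/334 ≈ 180.2 g.

m_melted ≈ 180 g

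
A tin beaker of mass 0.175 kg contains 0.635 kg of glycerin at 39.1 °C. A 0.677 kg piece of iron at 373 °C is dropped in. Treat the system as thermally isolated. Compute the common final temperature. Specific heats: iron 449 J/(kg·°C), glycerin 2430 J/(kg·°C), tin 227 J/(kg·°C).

Heat gained plus heat lost sum to zero:
0.677×449×(T − 373) + 0.635×2430×(T − 39.1) + 0.175×227×(T − 39.1) = 0
1886.7 T = 175268
T = 175268/1886.7 ≈ 92.89 °C

T_f ≈ 92.9 °C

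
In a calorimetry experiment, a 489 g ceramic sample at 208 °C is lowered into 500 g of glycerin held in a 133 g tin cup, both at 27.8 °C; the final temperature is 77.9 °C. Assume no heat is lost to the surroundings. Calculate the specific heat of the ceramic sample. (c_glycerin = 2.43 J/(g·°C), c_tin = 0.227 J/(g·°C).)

c ≈ 0.981 J/(g·°C)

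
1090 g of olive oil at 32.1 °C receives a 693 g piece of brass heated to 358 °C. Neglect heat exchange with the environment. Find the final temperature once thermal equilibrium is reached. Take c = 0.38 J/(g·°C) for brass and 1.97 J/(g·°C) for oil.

T_f ≈ 67.7 °C

Set heat shed by the hot body equal to heat absorbed by the cold body:
693*0.38*(358 − T) = 1090*1.97*(T − 32.1)
263.34(358 − T) = 2147.3(T − 32.1)
2410.6 T = 163204  ⇒  T ≈ 67.70 °C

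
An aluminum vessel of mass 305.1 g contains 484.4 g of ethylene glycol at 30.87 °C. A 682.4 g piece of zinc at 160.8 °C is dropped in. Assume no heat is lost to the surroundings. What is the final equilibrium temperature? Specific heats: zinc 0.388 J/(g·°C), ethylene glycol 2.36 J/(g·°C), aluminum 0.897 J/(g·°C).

With ΣQ=0 the equilibrium temperature is the m·c-weighted mean:
T_f = (264.77·160.8 + 1143.2·30.87 + 273.67·30.87) / (264.77 + 1143.2 + 273.67)
    = 86314 / 1681.6 ≈ 51.33 °C

T_f ≈ 51.3 °C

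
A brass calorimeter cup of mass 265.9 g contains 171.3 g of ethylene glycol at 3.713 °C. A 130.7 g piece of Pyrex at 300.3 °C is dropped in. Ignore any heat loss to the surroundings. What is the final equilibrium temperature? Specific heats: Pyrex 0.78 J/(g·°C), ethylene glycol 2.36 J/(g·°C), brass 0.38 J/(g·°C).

T_f ≈ 53.5 °C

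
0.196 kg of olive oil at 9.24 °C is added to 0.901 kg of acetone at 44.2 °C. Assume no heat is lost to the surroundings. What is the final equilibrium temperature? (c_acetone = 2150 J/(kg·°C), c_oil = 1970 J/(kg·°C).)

Let T be the final temperature. ΣQ_i = 0:
0.901·2150·(T − 44.2) + 0.196·1970·(T − 9.24) = 0
2323.3 T = 89190
T ≈ 38.39 °C

T_f ≈ 38.4 °C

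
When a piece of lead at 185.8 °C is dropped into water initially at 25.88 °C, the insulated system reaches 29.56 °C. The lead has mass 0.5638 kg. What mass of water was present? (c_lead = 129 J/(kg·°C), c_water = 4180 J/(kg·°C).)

m ≈ 0.739 kg

Setting the total heat transfer to zero:
0.5638·129·(29.56 − 185.8) + m·4180·(29.56 − 25.88) = 0
15382 m = 11363
m = 11363/15382 ≈ 0.7387 kg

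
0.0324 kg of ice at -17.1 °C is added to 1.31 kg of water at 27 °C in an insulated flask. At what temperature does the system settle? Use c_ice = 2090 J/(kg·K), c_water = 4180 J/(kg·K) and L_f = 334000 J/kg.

T_f ≈ 24.2 °C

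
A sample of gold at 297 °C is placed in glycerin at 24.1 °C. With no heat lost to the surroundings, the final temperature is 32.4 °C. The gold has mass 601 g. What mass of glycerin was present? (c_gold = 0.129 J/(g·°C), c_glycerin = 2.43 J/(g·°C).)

m ≈ 1020 g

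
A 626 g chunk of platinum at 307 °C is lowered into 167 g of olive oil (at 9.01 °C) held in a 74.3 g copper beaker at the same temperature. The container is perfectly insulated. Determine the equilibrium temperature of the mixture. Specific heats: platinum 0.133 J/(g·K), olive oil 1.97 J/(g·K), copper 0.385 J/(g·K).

Let T be the final temperature. ΣQ_i = 0:
626·0.133·(T − 307) + 167·1.97·(T − 9.01) + 74.3·0.385·(T − 9.01) = 0
83.26(T − 307) + 328.99(T − 9.01) + 28.61(T − 9.01) = 0
(83.26 + 328.99 + 28.61) T = 83.26·307 + 328.99·9.01 + 28.61·9.01
T = 28782/440.85 ≈ 65.29 °C

T_f ≈ 65.3 °C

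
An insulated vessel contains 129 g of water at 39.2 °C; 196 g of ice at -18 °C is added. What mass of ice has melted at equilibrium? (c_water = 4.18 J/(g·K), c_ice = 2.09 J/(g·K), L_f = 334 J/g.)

m_melted ≈ 41.2 g

Heat available from the water dropping to 0 °C: 129·4.18·39.2 = 21137 J.
Warming the ice to 0 °C takes 196·2.09·18 = 7373.5 J, leaving 13764 J for melting.
Fully melting the ice requires m_ice L_f = 196·334 = 65464 J.
13764 J < 65464 J, so only part of the ice melts and the system sits at 0 °C.
m_melt = 13764 / L_f = 41.21 g.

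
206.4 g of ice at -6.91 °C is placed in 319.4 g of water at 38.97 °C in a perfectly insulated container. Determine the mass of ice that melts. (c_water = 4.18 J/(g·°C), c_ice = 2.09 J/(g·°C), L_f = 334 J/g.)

Cooling the water to 0 °C releases 319.4·4.18·38.97 = 52029 J.
Of that, 206.4·2.09·6.91 = 2980.8 J goes to bring the ice to 0 °C, leaving 49048 J.
Melting all 206.4 g of ice would need 206.4·334 = 68938 J.
49048 J < 68938 J, so only part of the ice melts and the system sits at 0 °C.
m_melted·334 = 49048  ⇒  m_melted ≈ 146.8 g.

m_melted ≈ 147 g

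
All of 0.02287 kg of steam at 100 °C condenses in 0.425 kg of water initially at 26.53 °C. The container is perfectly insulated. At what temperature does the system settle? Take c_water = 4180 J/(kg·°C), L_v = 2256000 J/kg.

T_f ≈ 57.8 °C

Net heat exchanged in the isolated system is zero:
condense steam: −0.02287·2256000 = −51595; condensed water 100 °C→T: 95.6(T − 100); water warms: 0.425·4180·(T − 26.53) = 1776.5(T − 26.53)
1872.1 T = 51595 + 9559.7 + 47131 = 108285
T ≈ 57.84 °C, under the boiling point, so the assumption holds.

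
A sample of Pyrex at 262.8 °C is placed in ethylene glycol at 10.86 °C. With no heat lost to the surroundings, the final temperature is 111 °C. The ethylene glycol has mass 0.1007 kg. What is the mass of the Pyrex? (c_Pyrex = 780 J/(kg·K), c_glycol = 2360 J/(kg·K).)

m ≈ 0.201 kg

Heat lost by the Pyrex = heat gained by the glycol:
m×780×(262.8 − 111) = 0.1007×2360×(111 − 10.86)
118404 m = 23798  ⇒  m ≈ 0.201 kg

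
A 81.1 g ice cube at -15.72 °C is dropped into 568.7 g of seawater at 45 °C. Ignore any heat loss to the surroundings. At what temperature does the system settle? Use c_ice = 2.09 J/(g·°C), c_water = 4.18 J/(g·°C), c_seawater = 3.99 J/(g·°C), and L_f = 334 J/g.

T_f ≈ 27.7 °C

Net heat exchanged in the isolated system is zero:
warm ice to 0 °C: 81.1·2.09·(0 − (-15.72)) = 2664.5
  fusion: m_ice L_f = 81.1·334 = 27087
  warm the meltwater: 339 T
  seawater cools: 568.7·3.99·(T − 45) = 2269.1(T − 45)
2608.1 T = 102110 − 29752 = 72358
T ≈ 27.74 °C. Since T > 0 °C, the all-ice-melts assumption holds.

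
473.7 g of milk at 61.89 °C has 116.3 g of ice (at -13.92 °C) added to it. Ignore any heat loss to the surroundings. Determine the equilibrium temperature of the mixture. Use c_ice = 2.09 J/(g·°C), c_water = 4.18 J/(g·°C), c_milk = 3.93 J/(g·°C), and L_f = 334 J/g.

Sum of m c ΔT and latent-heat terms is zero:
warm ice to 0 °C: 116.3·2.09·(0 − (-13.92)) = 3383.5; fusion: m_ice L_f = 116.3·334 = 38844; warm the meltwater: 486.13 T; milk: 1861.6(T − 61.89)
2347.8 T = 115217 − 42228 = 72989
T ≈ 31.09 °C. Since T > 0 °C, the all-ice-melts assumption holds.

T_f ≈ 31.1 °C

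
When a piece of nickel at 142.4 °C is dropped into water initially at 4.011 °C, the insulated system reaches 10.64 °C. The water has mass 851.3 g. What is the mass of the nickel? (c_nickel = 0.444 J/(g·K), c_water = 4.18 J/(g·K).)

Heat lost by the nickel = heat gained by the water:
m×0.444×(142.4 − 10.64) = 851.3×4.18×(10.64 − 4.011)
58.5 m = 23589  ⇒  m ≈ 403.2 g

m ≈ 403 g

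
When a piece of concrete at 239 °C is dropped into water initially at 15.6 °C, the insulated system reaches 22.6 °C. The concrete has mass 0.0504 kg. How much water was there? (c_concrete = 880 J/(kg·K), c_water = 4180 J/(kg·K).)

Heat lost by the concrete = heat gained by the water:
0.0504·880·(239 − 22.6) = m·4180·(22.6 − 15.6)
29260 m = 9597.8  ⇒  m ≈ 0.328 kg

m ≈ 0.328 kg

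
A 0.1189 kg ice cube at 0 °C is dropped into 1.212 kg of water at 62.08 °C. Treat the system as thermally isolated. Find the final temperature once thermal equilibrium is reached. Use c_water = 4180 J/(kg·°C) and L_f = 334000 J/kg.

Let T be the final temperature. ΣQ_i = 0:
fusion: m_ice L_f = 0.1189·334000 = 39713
  meltwater 0→T: 0.1189·4180·T = 497 T
  water: 5066.2(T − 62.08)
5563.2 T = 314507 − 39713 = 274795
T ≈ 49.40 °C — above 0 °C, consistent with complete melting.

T_f ≈ 49.4 °C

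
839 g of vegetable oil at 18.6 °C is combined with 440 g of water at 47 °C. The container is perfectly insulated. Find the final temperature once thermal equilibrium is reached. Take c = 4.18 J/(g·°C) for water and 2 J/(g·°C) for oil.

T_f ≈ 33.5 °C

Heat lost by the water equals heat gained by the oil:
440*4.18*(47 − T) = 839*2*(T − 18.6)
1839.2(47 − T) = 1678(T − 18.6)
3517.2 T = 117653  ⇒  T ≈ 33.45 °C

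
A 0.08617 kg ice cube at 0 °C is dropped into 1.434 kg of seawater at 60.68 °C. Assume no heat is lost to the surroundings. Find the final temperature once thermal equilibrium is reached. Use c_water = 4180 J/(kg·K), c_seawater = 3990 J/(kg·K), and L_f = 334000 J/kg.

T_f ≈ 52.4 °C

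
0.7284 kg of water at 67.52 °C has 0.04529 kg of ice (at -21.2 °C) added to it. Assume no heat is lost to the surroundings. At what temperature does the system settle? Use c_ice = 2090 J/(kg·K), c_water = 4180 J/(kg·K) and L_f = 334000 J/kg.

T_f ≈ 58.3 °C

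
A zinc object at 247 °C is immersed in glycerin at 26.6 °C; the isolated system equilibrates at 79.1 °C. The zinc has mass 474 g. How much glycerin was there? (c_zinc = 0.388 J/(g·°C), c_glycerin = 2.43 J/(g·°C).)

|Q_zinc| = |Q_glycerin|:
474·0.388·(247 − 79.1) = m·2.43·(79.1 − 26.6)
127.57 m = 30879  ⇒  m ≈ 242 g

m ≈ 242 g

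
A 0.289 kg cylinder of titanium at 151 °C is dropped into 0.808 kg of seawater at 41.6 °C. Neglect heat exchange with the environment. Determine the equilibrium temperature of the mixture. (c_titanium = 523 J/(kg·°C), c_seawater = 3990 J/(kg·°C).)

T_f ≈ 46.5 °C

With ΣQ=0 the equilibrium temperature is the m·c-weighted mean:
T_f = (151.15×151 + 3223.9×41.6) / (151.15 + 3223.9)
    = 156938 / 3375.1 ≈ 46.50 °C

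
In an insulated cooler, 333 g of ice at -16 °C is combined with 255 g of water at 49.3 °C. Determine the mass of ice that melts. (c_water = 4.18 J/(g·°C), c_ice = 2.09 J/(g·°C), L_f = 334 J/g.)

Water can give up m c ΔT = 255×4.18×49.3 = 52549 J before reaching 0 °C.
Warming the ice to 0 °C takes 333×2.09×16 = 11136 J, leaving 41413 J for melting.
To melt every bit of ice: 333×334 = 111222 J.
That's not enough to melt it all — equilibrium is at 0 °C with ice remaining.
m_melt = 41413 / L_f = 124 g.

m_melted ≈ 124 g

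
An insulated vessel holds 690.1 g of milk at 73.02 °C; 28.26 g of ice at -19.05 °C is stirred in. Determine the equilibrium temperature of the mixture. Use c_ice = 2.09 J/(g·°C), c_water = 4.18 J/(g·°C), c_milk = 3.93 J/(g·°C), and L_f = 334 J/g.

Heat gained plus heat lost sum to zero:
ice -19.05→0 °C: 28.26·2.09·19.05 = 1125.2
  melt ice: 28.26·334 = 9438.8
  warm the meltwater: 118.13 T
  milk: 2712.1(T − 73.02)
2830.2 T = 198037 − 10564 = 187473
T ≈ 66.24 °C (positive, so assuming full melt was valid).

T_f ≈ 66.2 °C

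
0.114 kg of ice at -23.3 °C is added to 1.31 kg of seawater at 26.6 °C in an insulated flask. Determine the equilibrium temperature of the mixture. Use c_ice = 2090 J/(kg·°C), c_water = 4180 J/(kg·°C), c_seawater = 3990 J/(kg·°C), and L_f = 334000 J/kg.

Taking heat into each body as positive, Σ m c ΔT = 0:
warm ice to 0 °C: 0.114×2090×(0 − (-23.3)) = 5551.5; fusion: m_ice L_f = 0.114×334000 = 38076; meltwater 0→T: 0.114×4180×T = 476.52 T; seawater: 5226.9(T − 26.6)
5703.4 T = 139036 − 43627 = 95408
T ≈ 16.73 °C — above 0 °C, consistent with complete melting.

T_f ≈ 16.7 °C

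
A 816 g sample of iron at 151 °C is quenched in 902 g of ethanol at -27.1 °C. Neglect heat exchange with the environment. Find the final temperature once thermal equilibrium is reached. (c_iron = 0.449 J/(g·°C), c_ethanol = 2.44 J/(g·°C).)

T_f ≈ -1.7 °C

Heat gained plus heat lost sum to zero:
816×0.449×(T − 151) + 902×2.44×(T − (-27.1)) = 0
366.38(T − 151) + 2200.9(T − (-27.1)) = 0
(366.38 + 2200.9) T = 366.38×151 + 2200.9×(-27.1)
T ≈ -1.68 °C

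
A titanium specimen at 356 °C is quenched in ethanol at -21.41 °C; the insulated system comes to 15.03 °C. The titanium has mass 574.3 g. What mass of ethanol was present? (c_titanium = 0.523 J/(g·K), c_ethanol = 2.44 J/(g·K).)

m ≈ 1150 g

Heat lost by the titanium = heat gained by the ethanol:
574.3·0.523·(356 − 15.03) = m·2.44·(15.03 − (-21.41))
88.91 m = 102413  ⇒  m ≈ 1152 g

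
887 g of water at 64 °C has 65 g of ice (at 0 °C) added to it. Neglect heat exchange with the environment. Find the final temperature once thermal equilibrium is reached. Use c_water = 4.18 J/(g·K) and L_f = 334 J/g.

Let T be the final temperature. ΣQ_i = 0:
melt ice: 65·334 = 21710
  warm the meltwater: 271.7 T
  water: 3707.7(T − 64)
3979.4 T = 237290 − 21710 = 215580
T ≈ 54.17 °C (positive, so assuming full melt was valid).

T_f ≈ 54.2 °C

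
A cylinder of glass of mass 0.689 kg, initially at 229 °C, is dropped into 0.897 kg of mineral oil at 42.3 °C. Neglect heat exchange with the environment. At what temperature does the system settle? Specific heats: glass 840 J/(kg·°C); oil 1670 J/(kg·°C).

Net heat exchanged in the isolated system is zero:
0.689×840×(T − 229) + 0.897×1670×(T − 42.3) = 0
2076.8 T = 195901
T ≈ 94.33 °C

T_f ≈ 94.3 °C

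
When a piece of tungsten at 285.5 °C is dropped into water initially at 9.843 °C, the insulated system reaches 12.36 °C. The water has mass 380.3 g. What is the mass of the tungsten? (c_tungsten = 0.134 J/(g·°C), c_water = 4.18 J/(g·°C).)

m ≈ 109 g

|Q_tungsten| = |Q_water|:
m·0.134·(285.5 − 12.36) = 380.3·4.18·(12.36 − 9.843)
36.6 m = 4001.2  ⇒  m ≈ 109.3 g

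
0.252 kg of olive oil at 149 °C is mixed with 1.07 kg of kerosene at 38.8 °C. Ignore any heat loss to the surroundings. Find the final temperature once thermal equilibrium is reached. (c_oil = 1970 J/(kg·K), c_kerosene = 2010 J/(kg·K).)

Heat gained plus heat lost sum to zero:
0.252*1970*(T − 149) + 1.07*2010*(T − 38.8) = 0
(496.44 + 2150.7) T = 496.44*149 + 2150.7*38.8
T = 157417/2647.1 ≈ 59.47 °C

T_f ≈ 59.5 °C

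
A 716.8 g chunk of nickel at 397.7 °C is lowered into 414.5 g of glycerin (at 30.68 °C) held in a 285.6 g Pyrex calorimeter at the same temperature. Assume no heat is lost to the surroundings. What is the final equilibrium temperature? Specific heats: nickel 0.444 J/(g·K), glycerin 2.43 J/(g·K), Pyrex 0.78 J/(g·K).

T_f = Σ m_i c_i T_i / Σ m_i c_i:
T_f = (318.26*397.7 + 1007.2*30.68 + 222.77*30.68) / (318.26 + 1007.2 + 222.77)
    = 164308 / 1548.3 ≈ 106.12 °C

T_f ≈ 106.1 °C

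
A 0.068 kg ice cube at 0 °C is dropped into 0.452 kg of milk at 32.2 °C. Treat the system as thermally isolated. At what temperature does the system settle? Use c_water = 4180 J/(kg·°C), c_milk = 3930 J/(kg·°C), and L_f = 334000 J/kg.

T_f ≈ 16.7 °C

Setting the total heat transfer to zero:
fusion: m_ice L_f = 0.068×334000 = 22712; warm the meltwater: 284.24 T; milk cools: 0.452×3930×(T − 32.2) = 1776.4(T − 32.2)
2060.6 T = 57199 − 22712 = 34487
T ≈ 16.74 °C (positive, so assuming full melt was valid).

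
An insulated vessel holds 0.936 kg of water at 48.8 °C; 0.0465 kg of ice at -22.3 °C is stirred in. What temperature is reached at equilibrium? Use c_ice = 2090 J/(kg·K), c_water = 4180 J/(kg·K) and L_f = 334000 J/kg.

T_f ≈ 42.2 °C

Net heat exchanged in the isolated system is zero:
ice -22.3→0 °C: 0.0465·2090·22.3 = 2167.2; fusion: m_ice L_f = 0.0465·334000 = 15531; warm the meltwater: 194.37 T; water cools: 0.936·4180·(T − 48.8) = 3912.5(T − 48.8)
4106.9 T = 190929 − 17698 = 173231
T ≈ 42.18 °C. Since T > 0 °C, the all-ice-melts assumption holds.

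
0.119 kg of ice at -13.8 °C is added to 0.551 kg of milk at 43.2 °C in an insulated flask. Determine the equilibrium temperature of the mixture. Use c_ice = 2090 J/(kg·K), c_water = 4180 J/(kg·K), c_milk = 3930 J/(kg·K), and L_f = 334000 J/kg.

T_f ≈ 18.9 °C

Energy balance with sensible and latent terms:
warm ice to 0 °C: 0.119×2090×(0 − (-13.8)) = 3432.2; latent heat to melt: 0.119×334000 = 39746; warm the meltwater: 497.42 T; milk cools: 0.551×3930×(T − 43.2) = 2165.4(T − 43.2)
2662.9 T = 93547 − 43178 = 50368
T ≈ 18.92 °C. Since T > 0 °C, the all-ice-melts assumption holds.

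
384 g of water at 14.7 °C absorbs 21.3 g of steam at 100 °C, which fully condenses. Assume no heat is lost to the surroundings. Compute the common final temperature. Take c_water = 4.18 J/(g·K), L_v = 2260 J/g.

Net heat exchanged in the isolated system is zero:
steam→water at 100 °C releases m L_v = 21.3·2260 = 48138; condensate cools 100→T: 21.3·4.18·(T − 100) = 89.03(T − 100); original water: 1605.1(T − 14.7)
1694.2 T = 48138 + 8903.4 + 23595 = 80637
T ≈ 47.60 °C — below 100 °C, confirming all the steam condensed.

T_f ≈ 47.6 °C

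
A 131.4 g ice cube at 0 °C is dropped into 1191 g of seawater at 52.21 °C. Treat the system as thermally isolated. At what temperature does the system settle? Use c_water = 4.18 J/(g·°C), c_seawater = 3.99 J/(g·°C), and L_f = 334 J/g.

T_f ≈ 38.5 °C

Taking heat into each body as positive, Σ m c ΔT = 0:
latent heat to melt: 131.4×334 = 43888; warm the meltwater: 549.25 T; seawater cools: 1191×3.99×(T − 52.21) = 4752.1(T − 52.21)
5301.3 T = 248107 − 43888 = 204219
T ≈ 38.52 °C — above 0 °C, consistent with complete melting.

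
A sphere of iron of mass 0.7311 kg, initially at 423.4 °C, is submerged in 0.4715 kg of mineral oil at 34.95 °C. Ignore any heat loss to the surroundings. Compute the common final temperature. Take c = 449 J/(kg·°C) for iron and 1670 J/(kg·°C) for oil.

T_f ≈ 149.2 °C

Heat gained plus heat lost sum to zero:
0.7311×449×(T − 423.4) + 0.4715×1670×(T − 34.95) = 0
1115.7 T = 166507
T = 166507 / 1115.7 = 149 °C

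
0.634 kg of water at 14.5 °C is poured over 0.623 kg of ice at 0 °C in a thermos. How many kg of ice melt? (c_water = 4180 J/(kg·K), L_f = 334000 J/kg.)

m_melted ≈ 0.115 kg

Cooling the water to 0 °C releases 0.634×4180×14.5 = 38427 J.
Fully melting the ice requires m_ice L_f = 0.623×334000 = 208082 J.
Since 38427 < 208082 J, not all the ice melts; equilibrium is at 0 °C.
m_melt = 38427 / L_f = 0.1151 kg.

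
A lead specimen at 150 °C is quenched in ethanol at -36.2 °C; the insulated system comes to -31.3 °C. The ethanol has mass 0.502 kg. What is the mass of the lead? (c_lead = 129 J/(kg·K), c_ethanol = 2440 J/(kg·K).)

m ≈ 0.257 kg

Energy conservation, ΣQ = 0:
m·129·(-31.3 − 150) + 0.502·2440·(-31.3 − (-36.2)) = 0
-23388 m = -6001.9
m = -6001.9/-23388 ≈ 0.2566 kg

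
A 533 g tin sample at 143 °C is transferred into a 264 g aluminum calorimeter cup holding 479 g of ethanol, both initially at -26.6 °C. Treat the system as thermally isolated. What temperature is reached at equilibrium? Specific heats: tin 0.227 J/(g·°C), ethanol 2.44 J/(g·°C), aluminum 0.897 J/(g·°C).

T_f ≈ -13.2 °C

Net heat exchanged in the isolated system is zero:
533·0.227·(T − 143) + 479·2.44·(T − (-26.6)) + 264·0.897·(T − (-26.6)) = 0
1526.6 T = -20086
T ≈ -13.16 °C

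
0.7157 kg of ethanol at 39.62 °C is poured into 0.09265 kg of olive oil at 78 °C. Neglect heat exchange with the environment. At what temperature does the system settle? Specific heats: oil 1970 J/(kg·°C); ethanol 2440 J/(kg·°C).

T_f ≈ 43.3 °C

|Q_oil| = |Q_ethanol|:
0.09265·1970·(78 − T) = 0.7157·2440·(T − 39.62)
182.52(78 − T) = 1746.3(T − 39.62)
1928.8 T = 83425  ⇒  T ≈ 43.25 °C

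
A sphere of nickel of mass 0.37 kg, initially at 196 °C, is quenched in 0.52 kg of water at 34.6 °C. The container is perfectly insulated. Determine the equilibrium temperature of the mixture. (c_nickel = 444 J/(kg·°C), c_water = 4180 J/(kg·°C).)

With ΣQ=0 the equilibrium temperature is the m·c-weighted mean:
T_f = (164.28*196 + 2173.6*34.6) / (164.28 + 2173.6)
    = 107405 / 2337.9 ≈ 45.94 °C

T_f ≈ 45.9 °C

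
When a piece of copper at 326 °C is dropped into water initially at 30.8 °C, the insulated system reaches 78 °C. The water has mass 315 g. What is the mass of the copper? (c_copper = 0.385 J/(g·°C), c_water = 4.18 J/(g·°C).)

Setting the total heat transfer to zero:
m×0.385×(78 − 326) + 315×4.18×(78 − 30.8) = 0
-95.48 m = -62148
m = -62148/-95.48 ≈ 650.9 g

m ≈ 651 g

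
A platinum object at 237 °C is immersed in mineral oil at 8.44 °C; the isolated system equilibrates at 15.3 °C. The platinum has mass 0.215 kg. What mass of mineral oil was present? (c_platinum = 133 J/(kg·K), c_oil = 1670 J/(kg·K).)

m ≈ 0.553 kg

Heat lost by the platinum = heat gained by the oil:
0.215·133·(237 − 15.3) = m·1670·(15.3 − 8.44)
11456 m = 6339.5  ⇒  m ≈ 0.5534 kg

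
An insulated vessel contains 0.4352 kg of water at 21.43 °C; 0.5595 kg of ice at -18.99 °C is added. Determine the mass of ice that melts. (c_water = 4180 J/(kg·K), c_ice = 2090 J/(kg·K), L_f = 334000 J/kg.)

Water can give up m c ΔT = 0.4352×4180×21.43 = 38984 J before reaching 0 °C.
Of that, 0.5595×2090×18.99 = 22206 J goes to bring the ice to 0 °C, leaving 16778 J.
Fully melting the ice requires m_ice L_f = 0.5595×334000 = 186873 J.
16778 J < 186873 J, so only part of the ice melts and the system sits at 0 °C.
m_melt = 16778 / L_f = 0.05023 kg.

m_melted ≈ 0.0502 kg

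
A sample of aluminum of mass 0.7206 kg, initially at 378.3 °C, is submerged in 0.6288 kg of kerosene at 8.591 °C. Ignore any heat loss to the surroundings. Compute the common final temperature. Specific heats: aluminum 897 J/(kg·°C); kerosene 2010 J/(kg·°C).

T_f ≈ 133.7 °C

|Q_aluminum| = |Q_kerosene|:
0.7206×897×(378.3 − T) = 0.6288×2010×(T − 8.591)
646.38(378.3 − T) = 1263.9(T − 8.591)
1910.3 T = 255383  ⇒  T ≈ 133.69 °C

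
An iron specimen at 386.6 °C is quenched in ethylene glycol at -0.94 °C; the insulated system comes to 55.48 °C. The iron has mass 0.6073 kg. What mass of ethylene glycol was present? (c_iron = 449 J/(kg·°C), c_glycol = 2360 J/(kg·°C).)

m ≈ 0.678 kg

|Q_iron| = |Q_glycol|:
0.6073·449·(386.6 − 55.48) = m·2360·(55.48 − (-0.94))
133151 m = 90289  ⇒  m ≈ 0.6781 kg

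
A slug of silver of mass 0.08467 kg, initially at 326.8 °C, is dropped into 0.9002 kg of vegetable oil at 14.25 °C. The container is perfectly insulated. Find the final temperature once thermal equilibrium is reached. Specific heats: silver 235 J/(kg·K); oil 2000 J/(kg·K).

T_f ≈ 17.7 °C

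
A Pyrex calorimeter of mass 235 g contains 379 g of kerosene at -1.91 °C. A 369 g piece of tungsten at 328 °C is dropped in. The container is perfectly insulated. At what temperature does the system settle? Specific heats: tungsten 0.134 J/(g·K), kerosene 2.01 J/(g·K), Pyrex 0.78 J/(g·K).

Setting the total heat transfer to zero:
369*0.134*(T − 328) + 379*2.01*(T − (-1.91)) + 235*0.78*(T − (-1.91)) = 0
49.45(T − 328) + 761.79(T − (-1.91)) + 183.3(T − (-1.91)) = 0
(49.45 + 761.79 + 183.3) T = 49.45*328 + 761.79*(-1.91) + 183.3*(-1.91)
T = 14413/994.54 ≈ 14.49 °C

T_f ≈ 14.5 °C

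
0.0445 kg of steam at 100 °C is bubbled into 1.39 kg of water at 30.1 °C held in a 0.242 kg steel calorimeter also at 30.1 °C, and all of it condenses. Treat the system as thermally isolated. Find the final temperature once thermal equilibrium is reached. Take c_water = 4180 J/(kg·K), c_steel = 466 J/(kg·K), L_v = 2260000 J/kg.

T_f ≈ 48.7 °C

Heat gained plus heat lost sum to zero:
condense steam: −0.0445×2260000 = −100570
  condensate cools 100→T: 0.0445×4180×(T − 100) = 186.01(T − 100)
  water warms: 1.39×4180×(T − 30.1) = 5810.2(T − 30.1)
  steel cup: 0.242×466×(T − 30.1) = 112.77(T − 30.1)
6109 T = 100570 + 18601 + 178281 = 297452
T ≈ 48.69 °C (< 100 °C, so full condensation is consistent).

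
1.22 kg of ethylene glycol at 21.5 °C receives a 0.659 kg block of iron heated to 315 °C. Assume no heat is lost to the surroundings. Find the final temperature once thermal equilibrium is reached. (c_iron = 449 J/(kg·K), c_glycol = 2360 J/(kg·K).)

T_f ≈ 48.9 °C

T_f = Σ m_i c_i T_i / Σ m_i c_i:
T_f = (295.89*315 + 2879.2*21.5) / (295.89 + 2879.2)
    = 155108 / 3175.1 ≈ 48.85 °C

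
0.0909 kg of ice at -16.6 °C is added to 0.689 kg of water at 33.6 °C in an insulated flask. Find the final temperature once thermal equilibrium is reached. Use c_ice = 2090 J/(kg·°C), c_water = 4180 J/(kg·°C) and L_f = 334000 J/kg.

Taking heat into each body as positive, Σ m c ΔT = 0:
warm ice to 0 °C: 0.0909·2090·(0 − (-16.6)) = 3153.7; fusion: m_ice L_f = 0.0909·334000 = 30361; meltwater 0→T: 0.0909·4180·T = 379.96 T; water cools: 0.689·4180·(T − 33.6) = 2880(T − 33.6)
3260 T = 96769 − 33514 = 63254
T ≈ 19.40 °C — above 0 °C, consistent with complete melting.

T_f ≈ 19.4 °C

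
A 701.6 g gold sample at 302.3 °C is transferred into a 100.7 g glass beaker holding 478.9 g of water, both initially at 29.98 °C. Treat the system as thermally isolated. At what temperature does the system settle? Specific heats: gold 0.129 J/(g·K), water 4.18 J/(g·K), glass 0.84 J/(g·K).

T_f ≈ 41.3 °C

T_f = Σ m_i c_i T_i / Σ m_i c_i:
T_f = (90.51×302.3 + 2001.8×29.98 + 84.59×29.98) / (90.51 + 2001.8 + 84.59)
    = 89910 / 2176.9 ≈ 41.30 °C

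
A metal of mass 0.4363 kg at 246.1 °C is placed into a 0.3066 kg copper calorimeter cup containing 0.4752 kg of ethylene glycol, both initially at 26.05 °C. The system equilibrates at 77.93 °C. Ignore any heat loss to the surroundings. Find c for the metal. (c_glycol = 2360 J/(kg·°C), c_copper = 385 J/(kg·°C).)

c ≈ 876 J/(kg·°C)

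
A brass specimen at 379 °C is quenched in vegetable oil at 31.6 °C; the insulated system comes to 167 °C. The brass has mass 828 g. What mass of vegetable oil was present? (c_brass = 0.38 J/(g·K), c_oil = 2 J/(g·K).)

|Q_brass| = |Q_oil|:
828·0.38·(379 − 167) = m·2·(167 − 31.6)
270.8 m = 66704  ⇒  m ≈ 246.3 g

m ≈ 246 g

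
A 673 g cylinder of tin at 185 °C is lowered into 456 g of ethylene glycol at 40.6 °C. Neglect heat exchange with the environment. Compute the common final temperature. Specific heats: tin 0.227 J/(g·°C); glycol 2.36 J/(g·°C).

Conservation of energy gives ΣQ = 0:
673×0.227×(T − 185) + 456×2.36×(T − 40.6) = 0
(152.77 + 1076.2) T = 152.77×185 + 1076.2×40.6
T = 71955 / 1228.9 = 58.6 °C

T_f ≈ 58.6 °C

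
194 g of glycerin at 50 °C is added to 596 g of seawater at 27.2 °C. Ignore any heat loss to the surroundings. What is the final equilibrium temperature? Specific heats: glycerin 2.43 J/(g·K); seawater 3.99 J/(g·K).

Set heat shed by the hot body equal to heat absorbed by the cold body:
194*2.43*(50 − T) = 596*3.99*(T − 27.2)
471.42(50 − T) = 2378(T − 27.2)
2849.5 T = 88254  ⇒  T ≈ 30.97 °C

T_f ≈ 31.0 °C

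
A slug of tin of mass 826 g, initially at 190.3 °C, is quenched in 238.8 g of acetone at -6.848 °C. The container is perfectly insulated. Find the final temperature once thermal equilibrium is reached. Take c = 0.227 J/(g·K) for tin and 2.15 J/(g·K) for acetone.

T_f ≈ 45.9 °C

Heat gained plus heat lost sum to zero:
826·0.227·(T − 190.3) + 238.8·2.15·(T − (-6.848)) = 0
187.5(T − 190.3) + 513.42(T − (-6.848)) = 0
(187.5 + 513.42) T = 187.5·190.3 + 513.42·(-6.848)
T ≈ 45.89 °C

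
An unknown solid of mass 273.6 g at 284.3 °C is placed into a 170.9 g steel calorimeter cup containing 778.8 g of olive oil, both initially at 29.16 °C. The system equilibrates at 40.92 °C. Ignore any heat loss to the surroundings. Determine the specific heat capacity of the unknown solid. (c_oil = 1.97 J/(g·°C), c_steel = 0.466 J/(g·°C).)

Heat gained plus heat lost sum to zero:
273.6·c·(40.92 − 284.3) + 778.8·1.97·(40.92 − 29.16) + 170.9·0.466·(40.92 − 29.16) = 0
-66589 c = -18979
c = -18979/-66589 ≈ 0.285 J/(g·°C)

c ≈ 0.285 J/(g·°C)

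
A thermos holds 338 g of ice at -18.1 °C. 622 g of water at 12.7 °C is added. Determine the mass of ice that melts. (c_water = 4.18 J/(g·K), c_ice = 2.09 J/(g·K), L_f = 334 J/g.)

Cooling the water to 0 °C releases 622×4.18×12.7 = 33019 J.
Warming the ice to 0 °C takes 338×2.09×18.1 = 12786 J, leaving 20233 J for melting.
Fully melting the ice requires m_ice L_f = 338×334 = 112892 J.
20233 J < 112892 J, so only part of the ice melts and the system sits at 0 °C.
m_melt = 20233 / L_f = 60.58 g.

m_melted ≈ 60.6 g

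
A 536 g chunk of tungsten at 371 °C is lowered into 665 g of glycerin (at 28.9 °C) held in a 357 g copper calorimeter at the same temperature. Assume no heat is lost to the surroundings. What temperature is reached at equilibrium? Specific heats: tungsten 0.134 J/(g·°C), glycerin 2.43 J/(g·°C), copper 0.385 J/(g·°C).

With ΣQ=0 the equilibrium temperature is the m·c-weighted mean:
T_f = (71.82*371 + 1616*28.9 + 137.44*28.9) / (71.82 + 1616 + 137.44)
    = 77320 / 1825.2 ≈ 42.36 °C

T_f ≈ 42.4 °C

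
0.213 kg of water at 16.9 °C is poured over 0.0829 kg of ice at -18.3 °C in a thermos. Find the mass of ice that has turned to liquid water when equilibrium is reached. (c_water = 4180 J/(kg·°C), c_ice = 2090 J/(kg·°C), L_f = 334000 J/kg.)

m_melted ≈ 0.0356 kg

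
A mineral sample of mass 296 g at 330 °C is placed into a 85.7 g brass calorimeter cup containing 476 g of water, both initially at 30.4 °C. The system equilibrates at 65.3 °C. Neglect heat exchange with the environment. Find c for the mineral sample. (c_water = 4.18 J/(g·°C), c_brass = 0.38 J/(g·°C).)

Setting the total heat transfer to zero:
296×c×(65.3 − 330) + 476×4.18×(65.3 − 30.4) + 85.7×0.38×(65.3 − 30.4) = 0
-78351 c = -70576
c = -70576/-78351 ≈ 0.9008 J/(g·°C)

c ≈ 0.901 J/(g·°C)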